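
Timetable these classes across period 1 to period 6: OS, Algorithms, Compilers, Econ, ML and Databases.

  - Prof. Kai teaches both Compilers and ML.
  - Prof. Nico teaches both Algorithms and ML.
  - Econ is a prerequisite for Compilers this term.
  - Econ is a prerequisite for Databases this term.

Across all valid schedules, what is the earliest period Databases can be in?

period 2

Precedence pushes Databases to at least period 2.
Databases at period 2 is achievable: Econ -> period 1; Algorithms -> period 1; ML -> period 3; OS -> period 1; Databases -> period 2; Compilers -> period 2.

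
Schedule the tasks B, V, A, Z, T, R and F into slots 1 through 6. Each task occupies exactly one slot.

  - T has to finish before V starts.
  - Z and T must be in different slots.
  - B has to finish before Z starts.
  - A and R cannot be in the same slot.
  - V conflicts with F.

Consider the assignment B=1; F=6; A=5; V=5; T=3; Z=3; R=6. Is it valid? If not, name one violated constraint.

Z and T must be in different slots — violated.
A and R cannot be in the same slot — holds.
V conflicts with F — holds.
B has to finish before Z starts — holds.
T has to finish before V starts — holds.

Invalid. Z and T must be in different slots.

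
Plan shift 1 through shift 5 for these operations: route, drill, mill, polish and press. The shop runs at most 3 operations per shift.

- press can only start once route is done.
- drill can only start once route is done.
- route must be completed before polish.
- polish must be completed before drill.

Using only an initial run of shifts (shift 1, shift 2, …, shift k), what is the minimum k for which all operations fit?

3 shifts

The precedence chain requires at least 3 distinct shifts.
With at most 3 per shift and 5 operations, at least 2 shifts are needed.
3 works (last occupied shift: shift 3): for example polish in shift 2; mill in shift 1; press in shift 2; route in shift 1; drill in shift 3.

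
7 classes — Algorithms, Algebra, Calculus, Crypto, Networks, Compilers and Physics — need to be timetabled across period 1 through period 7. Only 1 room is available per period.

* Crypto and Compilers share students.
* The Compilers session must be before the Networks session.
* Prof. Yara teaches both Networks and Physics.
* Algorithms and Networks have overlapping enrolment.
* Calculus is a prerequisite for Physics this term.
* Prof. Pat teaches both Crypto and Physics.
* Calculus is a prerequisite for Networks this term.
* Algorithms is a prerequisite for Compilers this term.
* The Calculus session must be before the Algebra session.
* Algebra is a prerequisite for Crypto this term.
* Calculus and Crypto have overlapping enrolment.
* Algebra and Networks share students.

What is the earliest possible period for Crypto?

period 3

Precedence pushes Crypto to at least period 3.
Crypto at period 3 is achievable: Algebra -> period 2, Physics -> period 7, Algorithms -> period 4, Crypto -> period 3, Networks -> period 6, Compilers -> period 5, Calculus -> period 1.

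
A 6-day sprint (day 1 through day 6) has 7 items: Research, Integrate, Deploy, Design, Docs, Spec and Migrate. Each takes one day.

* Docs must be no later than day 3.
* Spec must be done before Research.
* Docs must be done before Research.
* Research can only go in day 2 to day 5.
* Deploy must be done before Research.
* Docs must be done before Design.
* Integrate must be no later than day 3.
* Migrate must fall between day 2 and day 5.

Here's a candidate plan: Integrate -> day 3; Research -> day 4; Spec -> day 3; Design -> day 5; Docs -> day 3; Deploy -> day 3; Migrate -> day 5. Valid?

Valid

Spec must be done before Research — holds.
Deploy must be done before Research — holds.
Docs must be no later than day 3 — holds.
Docs must be done before Research — holds.
Research can only go in day 2 to day 5 — holds.
Docs must be done before Design — holds.
Integrate must be no later than day 3 — holds.
Migrate must fall between day 2 and day 5 — holds.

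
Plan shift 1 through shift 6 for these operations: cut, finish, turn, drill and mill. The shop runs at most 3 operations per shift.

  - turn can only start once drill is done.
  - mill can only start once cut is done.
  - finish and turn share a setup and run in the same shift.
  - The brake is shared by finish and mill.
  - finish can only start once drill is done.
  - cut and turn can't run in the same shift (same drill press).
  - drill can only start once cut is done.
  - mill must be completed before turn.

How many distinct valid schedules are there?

Splitting on cut: it can be shift 1 (30), shift 2 (14), shift 3 (5), shift 4 (1). Listing each branch's schedules as (finish, turn, drill, mill) by shift number:
cut=shift 1: (3,3,2,2) (4,4,2,2) (4,4,2,3) (4,4,3,2) (4,4,3,3) (5,5,2,2) (5,5,2,3) (5,5,2,4) (5,5,3,2) (5,5,3,3) (5,5,3,4) (5,5,4,2) (5,5,4,3) (5,5,4,4) (6,6,2,2) (6,6,2,3) (6,6,2,4) (6,6,2,5) (6,6,3,2) (6,6,3,3) (6,6,3,4) (6,6,3,5) (6,6,4,2) (6,6,4,3) (6,6,4,4) (6,6,4,5) (6,6,5,2) (6,6,5,3) (6,6,5,4) (6,6,5,5) — 30.
cut=shift 2: (4,4,3,3) (5,5,3,3) (5,5,3,4) (5,5,4,3) (5,5,4,4) (6,6,3,3) (6,6,3,4) (6,6,3,5) (6,6,4,3) (6,6,4,4) (6,6,4,5) (6,6,5,3) (6,6,5,4) (6,6,5,5) — 14.
cut=shift 3: (5,5,4,4) (6,6,4,4) (6,6,4,5) (6,6,5,4) (6,6,5,5) — 5.
cut=shift 4: (6,6,5,5) — 1.
Summing: 30 + 14 + 5 + 1 = 50.

50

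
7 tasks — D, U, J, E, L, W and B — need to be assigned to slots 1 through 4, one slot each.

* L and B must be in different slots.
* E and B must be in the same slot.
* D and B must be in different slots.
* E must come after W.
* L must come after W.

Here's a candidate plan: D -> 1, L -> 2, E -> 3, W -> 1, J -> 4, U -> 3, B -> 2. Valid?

L must come after W — holds.
E must come after W — holds.
E and B must be in the same slot — violated.
D and B must be in different slots — holds.
L and B must be in different slots — violated.

Invalid. L and B must be in different slots.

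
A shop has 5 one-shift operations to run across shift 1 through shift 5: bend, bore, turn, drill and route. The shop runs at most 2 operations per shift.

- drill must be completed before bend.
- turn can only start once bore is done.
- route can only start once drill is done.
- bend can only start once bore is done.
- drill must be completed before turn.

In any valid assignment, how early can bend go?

shift 2

Precedence pushes bend to at least shift 2.
bend at shift 2 is achievable: bore=shift 1; turn=shift 2; bend=shift 2; drill=shift 1; route=shift 3.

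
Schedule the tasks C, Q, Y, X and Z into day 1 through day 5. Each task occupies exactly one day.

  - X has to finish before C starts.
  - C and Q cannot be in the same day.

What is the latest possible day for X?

Downstream work caps X at day 4.
X at day 4 is achievable: C -> day 5, Y -> day 1, X -> day 4, Q -> day 1, Z -> day 1.

day 4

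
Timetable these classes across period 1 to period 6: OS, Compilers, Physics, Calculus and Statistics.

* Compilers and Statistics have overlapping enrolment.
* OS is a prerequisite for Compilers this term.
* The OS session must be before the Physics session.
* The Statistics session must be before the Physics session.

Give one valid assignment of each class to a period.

Physics in period 2, Statistics in period 1, Compilers in period 2, Calculus in period 1, OS in period 1

Checking: OS(period 1) before Physics(period 2); OS(period 1) before Compilers(period 2); Statistics(period 1) before Physics(period 2); Compilers(period 2) != Statistics(period 1).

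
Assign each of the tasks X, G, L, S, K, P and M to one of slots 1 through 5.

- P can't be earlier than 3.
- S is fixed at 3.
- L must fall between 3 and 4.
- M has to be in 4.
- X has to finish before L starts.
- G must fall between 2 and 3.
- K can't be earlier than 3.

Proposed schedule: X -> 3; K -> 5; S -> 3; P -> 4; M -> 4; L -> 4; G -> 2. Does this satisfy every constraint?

Yes, all constraints hold

K can't be earlier than 3 — holds.
L must fall between 3 and 4 — holds.
M has to be in 4 — holds.
G must fall between 2 and 3 — holds.
P can't be earlier than 3 — holds.
S is fixed at 3 — holds.
X has to finish before L starts — holds.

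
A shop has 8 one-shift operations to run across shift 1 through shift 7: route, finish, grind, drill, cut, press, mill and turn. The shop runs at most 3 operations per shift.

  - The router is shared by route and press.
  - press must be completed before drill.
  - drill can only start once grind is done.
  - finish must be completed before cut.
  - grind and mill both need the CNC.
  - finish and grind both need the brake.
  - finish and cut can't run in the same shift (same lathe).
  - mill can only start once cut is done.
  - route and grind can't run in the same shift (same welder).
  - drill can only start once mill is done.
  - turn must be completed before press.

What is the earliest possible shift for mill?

shift 3

Precedence pushes mill to at least shift 3; downstream work caps mill at shift 6.
mill at shift 3 is achievable: cut -> shift 2; drill -> shift 4; grind -> shift 2; press -> shift 2; finish -> shift 1; turn -> shift 1; mill -> shift 3; route -> shift 1.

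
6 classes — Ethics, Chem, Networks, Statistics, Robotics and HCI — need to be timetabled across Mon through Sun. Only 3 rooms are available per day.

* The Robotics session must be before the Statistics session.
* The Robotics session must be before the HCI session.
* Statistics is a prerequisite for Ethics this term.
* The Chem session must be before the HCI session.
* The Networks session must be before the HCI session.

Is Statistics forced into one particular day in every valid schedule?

No

Statistics can be Tue (e.g. Ethics -> Wed; Networks -> Mon; Statistics -> Tue; Chem -> Mon; HCI -> Tue; Robotics -> Mon) or Wed (e.g. Robotics in Mon; Networks in Mon; Ethics in Thu; HCI in Tue; Chem in Mon; Statistics in Wed).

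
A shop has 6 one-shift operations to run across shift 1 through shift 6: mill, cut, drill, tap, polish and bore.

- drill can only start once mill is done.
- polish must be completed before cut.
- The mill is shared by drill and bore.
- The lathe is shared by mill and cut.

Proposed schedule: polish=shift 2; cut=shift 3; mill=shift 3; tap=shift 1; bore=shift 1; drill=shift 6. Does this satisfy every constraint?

drill can only start once mill is done — holds.
The lathe is shared by mill and cut — violated.
polish must be completed before cut — holds.
The mill is shared by drill and bore — holds.

No — it violates: The lathe is shared by mill and cut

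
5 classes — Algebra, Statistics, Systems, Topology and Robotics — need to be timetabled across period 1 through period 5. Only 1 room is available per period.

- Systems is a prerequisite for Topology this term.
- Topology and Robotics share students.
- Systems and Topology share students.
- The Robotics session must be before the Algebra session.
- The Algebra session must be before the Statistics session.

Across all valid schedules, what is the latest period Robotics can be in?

Downstream work caps Robotics at period 3.
Robotics at period 3 is achievable: Topology=period 2, Robotics=period 3, Algebra=period 4, Statistics=period 5, Systems=period 1.

period 3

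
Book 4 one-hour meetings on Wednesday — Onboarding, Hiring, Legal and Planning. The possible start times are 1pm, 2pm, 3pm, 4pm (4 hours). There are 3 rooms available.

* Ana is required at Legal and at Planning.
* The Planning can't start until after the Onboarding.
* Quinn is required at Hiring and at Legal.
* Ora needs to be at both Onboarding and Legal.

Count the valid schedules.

Splitting on Onboarding: it can be 1pm (18), 2pm (12), 3pm (6). Listing each branch's schedules as (Hiring, Legal, Planning):
Onboarding=1pm: (1pm,2pm,3pm) (1pm,2pm,4pm) (1pm,3pm,2pm) (1pm,3pm,4pm) (1pm,4pm,2pm) (1pm,4pm,3pm) (2pm,3pm,2pm) (2pm,3pm,4pm) (2pm,4pm,2pm) (2pm,4pm,3pm) (3pm,2pm,3pm) (3pm,2pm,4pm) (3pm,4pm,2pm) (3pm,4pm,3pm) (4pm,2pm,3pm) (4pm,2pm,4pm) (4pm,3pm,2pm) (4pm,3pm,4pm) — 18.
Onboarding=2pm: (1pm,3pm,4pm) (1pm,4pm,3pm) (2pm,1pm,3pm) (2pm,1pm,4pm) (2pm,3pm,4pm) (2pm,4pm,3pm) (3pm,1pm,3pm) (3pm,1pm,4pm) (3pm,4pm,3pm) (4pm,1pm,3pm) (4pm,1pm,4pm) (4pm,3pm,4pm) — 12.
Onboarding=3pm: (1pm,2pm,4pm) (2pm,1pm,4pm) (3pm,1pm,4pm) (3pm,2pm,4pm) (4pm,1pm,4pm) (4pm,2pm,4pm) — 6.
Summing: 18 + 12 + 6 = 36.

36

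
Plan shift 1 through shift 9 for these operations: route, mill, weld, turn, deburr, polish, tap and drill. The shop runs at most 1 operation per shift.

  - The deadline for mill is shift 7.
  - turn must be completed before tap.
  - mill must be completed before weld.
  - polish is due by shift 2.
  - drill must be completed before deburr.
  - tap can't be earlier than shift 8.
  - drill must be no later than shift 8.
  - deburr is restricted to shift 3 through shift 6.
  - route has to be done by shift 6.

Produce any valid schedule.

deburr=shift 3, weld=shift 6, drill=shift 2, route=shift 4, polish=shift 1, tap=shift 8, mill=shift 5, turn=shift 7

Checking: turn(shift 7) before tap(shift 8); mill(shift 5) before weld(shift 6); drill(shift 2) before deburr(shift 3); mill=shift 5 in [shift 1,shift 7]; route=shift 4 in [shift 1,shift 6]; drill=shift 2 in [shift 1,shift 8]; deburr=shift 3 in [shift 3,shift 6]; tap=shift 8 in [shift 8,shift 9]; polish=shift 1 in [shift 1,shift 2]; max 1 per shift (cap 1).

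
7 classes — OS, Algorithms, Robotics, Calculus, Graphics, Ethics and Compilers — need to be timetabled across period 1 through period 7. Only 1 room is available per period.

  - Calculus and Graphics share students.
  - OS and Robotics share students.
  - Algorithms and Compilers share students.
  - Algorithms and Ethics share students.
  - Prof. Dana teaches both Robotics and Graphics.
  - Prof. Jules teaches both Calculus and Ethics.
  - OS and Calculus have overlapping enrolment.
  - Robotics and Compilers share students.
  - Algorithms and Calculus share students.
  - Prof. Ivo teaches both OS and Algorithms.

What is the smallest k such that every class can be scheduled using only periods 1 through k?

With at most 1 per period and 7 classes, at least 7 periods are needed.
7 works (last occupied period: period 7): for example Robotics in period 3, Calculus in period 4, Ethics in period 6, Compilers in period 7, Graphics in period 5, Algorithms in period 2, OS in period 1.

7 periods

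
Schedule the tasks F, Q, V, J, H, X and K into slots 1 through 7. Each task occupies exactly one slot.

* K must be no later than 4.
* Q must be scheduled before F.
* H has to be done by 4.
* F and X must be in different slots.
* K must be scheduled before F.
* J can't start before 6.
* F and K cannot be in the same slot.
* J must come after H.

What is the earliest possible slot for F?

Precedence pushes F to at least 2.
F at 2 is achievable: X in 1; V in 1; F in 2; H in 1; Q in 1; J in 6; K in 1.

2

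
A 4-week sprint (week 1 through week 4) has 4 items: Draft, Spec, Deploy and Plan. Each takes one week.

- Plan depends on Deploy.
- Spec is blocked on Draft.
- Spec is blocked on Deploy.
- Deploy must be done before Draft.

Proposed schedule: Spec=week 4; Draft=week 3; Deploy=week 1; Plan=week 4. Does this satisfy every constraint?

Plan depends on Deploy — holds.
Spec is blocked on Draft — holds.
Deploy must be done before Draft — holds.
Spec is blocked on Deploy — holds.

Valid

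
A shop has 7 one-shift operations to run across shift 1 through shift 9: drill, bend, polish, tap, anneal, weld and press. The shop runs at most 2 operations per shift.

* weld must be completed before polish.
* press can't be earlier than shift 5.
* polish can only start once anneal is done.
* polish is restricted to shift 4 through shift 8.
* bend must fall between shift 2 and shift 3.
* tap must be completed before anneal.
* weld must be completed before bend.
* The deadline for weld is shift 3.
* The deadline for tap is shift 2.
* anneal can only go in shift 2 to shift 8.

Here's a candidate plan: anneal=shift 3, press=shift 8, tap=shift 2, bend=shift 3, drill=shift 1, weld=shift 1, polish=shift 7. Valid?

Yes, all constraints hold

tap must be completed before anneal — holds.
weld must be completed before bend — holds.
The shop runs at most 2 operations per shift — holds.
bend must fall between shift 2 and shift 3 — holds.
polish is restricted to shift 4 through shift 8 — holds.
weld must be completed before polish — holds.
anneal can only go in shift 2 to shift 8 — holds.
press can't be earlier than shift 5 — holds.
polish can only start once anneal is done — holds.
The deadline for weld is shift 3 — holds.
The deadline for tap is shift 2 — holds.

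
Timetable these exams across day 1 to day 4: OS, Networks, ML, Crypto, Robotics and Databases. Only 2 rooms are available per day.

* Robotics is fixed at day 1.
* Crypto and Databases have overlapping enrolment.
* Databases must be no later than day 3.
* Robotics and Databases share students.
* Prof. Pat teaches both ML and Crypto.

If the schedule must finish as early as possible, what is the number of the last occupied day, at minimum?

With at most 2 per day and 6 exams, at least 3 days are needed.
3 works (last occupied day: day 3): for example Crypto in day 2, Databases in day 3, Robotics in day 1, ML in day 3, OS in day 1, Networks in day 2.

day 3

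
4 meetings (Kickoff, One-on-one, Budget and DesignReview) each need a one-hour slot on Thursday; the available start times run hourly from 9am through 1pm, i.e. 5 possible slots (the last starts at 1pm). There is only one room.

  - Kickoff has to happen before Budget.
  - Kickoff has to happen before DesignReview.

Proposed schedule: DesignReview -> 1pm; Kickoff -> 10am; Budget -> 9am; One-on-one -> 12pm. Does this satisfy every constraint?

Kickoff has to happen before DesignReview — holds.
Kickoff has to happen before Budget — violated.
There is only one room — holds.

No. Kickoff has to happen before Budget is not satisfied.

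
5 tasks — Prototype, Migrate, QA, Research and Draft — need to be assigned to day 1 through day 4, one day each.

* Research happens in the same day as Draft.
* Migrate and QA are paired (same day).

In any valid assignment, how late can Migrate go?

day 4

Migrate at day 4 is achievable: Draft -> day 1; Research -> day 1; Migrate -> day 4; QA -> day 4; Prototype -> day 1.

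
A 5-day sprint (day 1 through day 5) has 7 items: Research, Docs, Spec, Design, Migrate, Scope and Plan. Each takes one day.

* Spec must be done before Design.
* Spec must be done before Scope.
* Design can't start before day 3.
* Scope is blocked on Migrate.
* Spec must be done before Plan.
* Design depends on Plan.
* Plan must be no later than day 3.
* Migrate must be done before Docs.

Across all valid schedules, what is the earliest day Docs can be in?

Precedence pushes Docs to at least day 2.
Docs at day 2 is achievable: Docs in day 2, Migrate in day 1, Plan in day 2, Scope in day 2, Design in day 3, Spec in day 1, Research in day 1.

day 2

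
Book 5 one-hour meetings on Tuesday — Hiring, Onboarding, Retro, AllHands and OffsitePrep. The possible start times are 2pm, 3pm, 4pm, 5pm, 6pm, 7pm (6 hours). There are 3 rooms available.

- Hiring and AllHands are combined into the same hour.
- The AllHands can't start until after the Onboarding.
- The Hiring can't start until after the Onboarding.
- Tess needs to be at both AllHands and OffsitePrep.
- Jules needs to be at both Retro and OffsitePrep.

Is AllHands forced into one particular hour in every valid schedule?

No

AllHands can be 3pm (e.g. OffsitePrep in 4pm, Onboarding in 2pm, Hiring in 3pm, Retro in 2pm, AllHands in 3pm) or 4pm (e.g. OffsitePrep in 3pm; Retro in 2pm; AllHands in 4pm; Onboarding in 2pm; Hiring in 4pm).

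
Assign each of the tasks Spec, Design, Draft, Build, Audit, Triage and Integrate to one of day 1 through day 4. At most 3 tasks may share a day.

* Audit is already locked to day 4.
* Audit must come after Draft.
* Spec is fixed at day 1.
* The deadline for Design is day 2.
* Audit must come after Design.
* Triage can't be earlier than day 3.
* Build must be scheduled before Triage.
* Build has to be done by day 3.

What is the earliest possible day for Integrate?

Integrate at day 1 is achievable: Design in day 1, Audit in day 4, Spec in day 1, Build in day 2, Integrate in day 1, Draft in day 2, Triage in day 3.

day 1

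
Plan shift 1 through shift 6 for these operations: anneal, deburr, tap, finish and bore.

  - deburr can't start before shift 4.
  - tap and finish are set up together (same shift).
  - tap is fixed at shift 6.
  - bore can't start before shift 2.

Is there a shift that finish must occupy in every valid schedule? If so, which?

shift 6

Finish must be in the same shift as tap, which can't be before shift 6, so finish is at least shift 6.
So finish is pinned to shift 6.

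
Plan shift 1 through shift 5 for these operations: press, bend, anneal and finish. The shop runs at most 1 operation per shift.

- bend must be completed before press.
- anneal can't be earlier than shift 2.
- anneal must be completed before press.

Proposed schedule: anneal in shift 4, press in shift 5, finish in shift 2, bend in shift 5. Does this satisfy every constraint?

No. The shop runs at most 1 operation per shift is not satisfied.

anneal must be completed before press — holds.
anneal can't be earlier than shift 2 — holds.
bend must be completed before press — violated.
The shop runs at most 1 operation per shift — violated.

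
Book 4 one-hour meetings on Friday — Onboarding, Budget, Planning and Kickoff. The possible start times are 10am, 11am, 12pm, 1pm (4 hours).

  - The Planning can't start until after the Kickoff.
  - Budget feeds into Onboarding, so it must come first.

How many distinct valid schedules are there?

Splitting on Onboarding: it can be 11am (6), 12pm (12), 1pm (18). Listing each branch's schedules as (Budget, Planning, Kickoff):
Onboarding=11am: (10am,11am,10am) (10am,12pm,10am) (10am,12pm,11am) (10am,1pm,10am) (10am,1pm,11am) (10am,1pm,12pm) — 6.
Onboarding=12pm: (10am,11am,10am) (10am,12pm,10am) (10am,12pm,11am) (10am,1pm,10am) (10am,1pm,11am) (10am,1pm,12pm) (11am,11am,10am) (11am,12pm,10am) (11am,12pm,11am) (11am,1pm,10am) (11am,1pm,11am) (11am,1pm,12pm) — 12.
Onboarding=1pm: (10am,11am,10am) (10am,12pm,10am) (10am,12pm,11am) (10am,1pm,10am) (10am,1pm,11am) (10am,1pm,12pm) (11am,11am,10am) (11am,12pm,10am) (11am,12pm,11am) (11am,1pm,10am) (11am,1pm,11am) (11am,1pm,12pm) (12pm,11am,10am) (12pm,12pm,10am) (12pm,12pm,11am) (12pm,1pm,10am) (12pm,1pm,11am) (12pm,1pm,12pm) — 18.
Summing: 6 + 12 + 18 = 36.

36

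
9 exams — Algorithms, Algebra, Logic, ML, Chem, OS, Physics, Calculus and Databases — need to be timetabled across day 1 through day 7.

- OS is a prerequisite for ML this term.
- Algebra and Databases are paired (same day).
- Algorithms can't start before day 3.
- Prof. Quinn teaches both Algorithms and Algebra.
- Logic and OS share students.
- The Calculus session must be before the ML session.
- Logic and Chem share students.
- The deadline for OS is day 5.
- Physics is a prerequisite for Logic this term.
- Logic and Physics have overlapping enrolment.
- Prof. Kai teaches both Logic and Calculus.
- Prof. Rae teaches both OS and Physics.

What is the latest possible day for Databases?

day 7

Databases at day 7 is achievable: ML in day 2, Algorithms in day 3, Databases in day 7, Logic in day 3, Physics in day 2, Chem in day 1, OS in day 1, Calculus in day 1, Algebra in day 7.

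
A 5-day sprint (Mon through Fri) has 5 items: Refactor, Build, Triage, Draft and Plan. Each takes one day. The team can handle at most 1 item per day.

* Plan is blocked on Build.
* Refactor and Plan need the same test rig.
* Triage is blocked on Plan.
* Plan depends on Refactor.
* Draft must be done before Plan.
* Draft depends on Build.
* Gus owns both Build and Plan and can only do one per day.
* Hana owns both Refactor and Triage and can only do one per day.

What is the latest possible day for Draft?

Precedence pushes Draft to at least Tue; downstream work caps Draft at Wed.
Draft at Wed is achievable: Plan -> Thu, Draft -> Wed, Build -> Mon, Triage -> Fri, Refactor -> Tue.

Wed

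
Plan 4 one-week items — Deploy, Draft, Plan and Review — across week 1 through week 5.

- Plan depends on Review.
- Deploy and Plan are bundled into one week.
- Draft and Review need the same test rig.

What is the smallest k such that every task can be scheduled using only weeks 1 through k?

2 weeks

The precedence chain requires at least 2 distinct weeks.
2 works (last occupied week: week 2): for example Draft=week 2, Plan=week 2, Review=week 1, Deploy=week 2.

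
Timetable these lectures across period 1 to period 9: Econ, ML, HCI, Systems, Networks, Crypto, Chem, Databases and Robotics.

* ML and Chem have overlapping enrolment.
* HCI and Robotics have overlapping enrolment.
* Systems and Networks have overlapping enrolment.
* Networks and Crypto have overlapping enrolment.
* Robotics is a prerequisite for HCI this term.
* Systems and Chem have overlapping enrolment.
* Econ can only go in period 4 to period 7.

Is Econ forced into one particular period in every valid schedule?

Econ can be period 4 (e.g. ML -> period 1; Robotics -> period 1; Econ -> period 4; Systems -> period 1; Crypto -> period 1; Chem -> period 2; Networks -> period 2; HCI -> period 2; Databases -> period 1) or period 5 (e.g. Econ -> period 5, Robotics -> period 1, ML -> period 1, Chem -> period 2, Networks -> period 2, Databases -> period 1, Systems -> period 1, HCI -> period 2, Crypto -> period 1).

No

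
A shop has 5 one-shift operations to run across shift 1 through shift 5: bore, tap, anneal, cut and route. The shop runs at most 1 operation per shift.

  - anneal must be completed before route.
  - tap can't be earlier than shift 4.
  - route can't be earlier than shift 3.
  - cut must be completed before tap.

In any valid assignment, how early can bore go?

shift 1

bore at shift 1 is achievable: tap -> shift 4; anneal -> shift 2; route -> shift 5; cut -> shift 3; bore -> shift 1.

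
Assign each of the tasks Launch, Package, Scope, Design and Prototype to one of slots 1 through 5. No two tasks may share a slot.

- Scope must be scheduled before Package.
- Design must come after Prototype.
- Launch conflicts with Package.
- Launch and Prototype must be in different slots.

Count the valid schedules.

Splitting on Launch: it can be 1 (6), 2 (6), 3 (6), 4 (6), 5 (6). Listing each branch's schedules as (Package, Scope, Design, Prototype):
Launch=1: (3,2,5,4) (4,2,5,3) (4,3,5,2) (5,2,4,3) (5,3,4,2) (5,4,3,2) — 6.
Launch=2: (3,1,5,4) (4,1,5,3) (4,3,5,1) (5,1,4,3) (5,3,4,1) (5,4,3,1) — 6.
Launch=3: (2,1,5,4) (4,1,5,2) (4,2,5,1) (5,1,4,2) (5,2,4,1) (5,4,2,1) — 6.
Launch=4: (2,1,5,3) (3,1,5,2) (3,2,5,1) (5,1,3,2) (5,2,3,1) (5,3,2,1) — 6.
Launch=5: (2,1,4,3) (3,1,4,2) (3,2,4,1) (4,1,3,2) (4,2,3,1) (4,3,2,1) — 6.
Summing: 6 + 6 + 6 + 6 + 6 = 30.

30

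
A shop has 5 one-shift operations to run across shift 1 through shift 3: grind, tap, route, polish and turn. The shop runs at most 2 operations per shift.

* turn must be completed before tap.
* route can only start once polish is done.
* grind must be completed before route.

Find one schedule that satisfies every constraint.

polish=shift 1, turn=shift 2, grind=shift 1, route=shift 2, tap=shift 3

Checking: grind(shift 1) before route(shift 2); polish(shift 1) before route(shift 2); turn(shift 2) before tap(shift 3); max 2 per shift (cap 2).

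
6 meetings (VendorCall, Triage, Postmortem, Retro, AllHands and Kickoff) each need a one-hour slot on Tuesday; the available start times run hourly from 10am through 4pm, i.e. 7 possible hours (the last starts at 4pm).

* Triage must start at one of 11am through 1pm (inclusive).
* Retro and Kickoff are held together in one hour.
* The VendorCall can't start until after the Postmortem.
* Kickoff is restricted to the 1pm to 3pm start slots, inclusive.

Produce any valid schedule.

Kickoff -> 1pm, AllHands -> 10am, Triage -> 11am, Postmortem -> 10am, VendorCall -> 11am, Retro -> 1pm

Checking: Postmortem(10am) before VendorCall(11am); Retro = Kickoff = 1pm; Triage=11am in [11am,1pm]; Kickoff=1pm in [1pm,3pm].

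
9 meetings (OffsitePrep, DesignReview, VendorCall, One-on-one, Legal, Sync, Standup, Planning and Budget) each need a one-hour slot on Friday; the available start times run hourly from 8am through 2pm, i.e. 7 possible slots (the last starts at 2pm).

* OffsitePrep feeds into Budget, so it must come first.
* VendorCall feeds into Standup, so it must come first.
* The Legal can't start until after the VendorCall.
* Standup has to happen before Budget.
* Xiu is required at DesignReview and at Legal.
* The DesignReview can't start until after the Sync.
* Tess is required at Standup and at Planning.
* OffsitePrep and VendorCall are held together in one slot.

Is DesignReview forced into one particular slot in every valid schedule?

DesignReview can be 9am (e.g. Budget in 10am, VendorCall in 8am, Standup in 9am, Sync in 8am, OffsitePrep in 8am, One-on-one in 8am, Legal in 10am, Planning in 8am, DesignReview in 9am) or 10am (e.g. Legal -> 9am; Budget -> 10am; Standup -> 9am; DesignReview -> 10am; OffsitePrep -> 8am; One-on-one -> 8am; Planning -> 8am; Sync -> 8am; VendorCall -> 8am).

No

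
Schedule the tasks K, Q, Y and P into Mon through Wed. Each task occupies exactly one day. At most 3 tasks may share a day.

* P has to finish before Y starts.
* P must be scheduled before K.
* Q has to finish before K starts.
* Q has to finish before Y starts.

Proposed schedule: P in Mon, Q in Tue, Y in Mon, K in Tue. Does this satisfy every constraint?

Invalid. Q has to finish before Y starts.

P has to finish before Y starts — violated.
At most 3 tasks may share a day — holds.
P must be scheduled before K — holds.
Q has to finish before Y starts — violated.
Q has to finish before K starts — violated.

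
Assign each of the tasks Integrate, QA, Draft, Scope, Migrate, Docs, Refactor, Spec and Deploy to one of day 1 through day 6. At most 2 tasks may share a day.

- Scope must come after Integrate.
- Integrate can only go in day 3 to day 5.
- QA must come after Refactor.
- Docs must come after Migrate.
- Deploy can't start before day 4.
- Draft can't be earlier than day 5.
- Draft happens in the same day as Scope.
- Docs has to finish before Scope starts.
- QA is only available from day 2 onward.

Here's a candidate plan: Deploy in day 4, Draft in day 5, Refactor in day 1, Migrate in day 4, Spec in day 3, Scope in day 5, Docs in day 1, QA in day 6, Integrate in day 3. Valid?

Draft happens in the same day as Scope — holds.
Integrate can only go in day 3 to day 5 — holds.
QA is only available from day 2 onward — holds.
QA must come after Refactor — holds.
Deploy can't start before day 4 — holds.
Draft can't be earlier than day 5 — holds.
Docs has to finish before Scope starts — holds.
At most 2 tasks may share a day — holds.
Scope must come after Integrate — holds.
Docs must come after Migrate — violated.

Invalid. Docs must come after Migrate.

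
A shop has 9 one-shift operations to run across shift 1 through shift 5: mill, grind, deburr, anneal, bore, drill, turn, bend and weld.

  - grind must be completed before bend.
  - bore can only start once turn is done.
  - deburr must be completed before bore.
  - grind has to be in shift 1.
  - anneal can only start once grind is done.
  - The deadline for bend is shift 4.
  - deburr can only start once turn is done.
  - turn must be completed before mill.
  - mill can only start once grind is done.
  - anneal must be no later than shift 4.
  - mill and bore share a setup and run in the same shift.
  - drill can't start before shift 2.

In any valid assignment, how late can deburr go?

Precedence pushes deburr to at least shift 2; downstream work caps deburr at shift 4.
deburr at shift 4 is achievable: deburr -> shift 4; weld -> shift 1; bend -> shift 2; turn -> shift 1; grind -> shift 1; drill -> shift 2; anneal -> shift 2; bore -> shift 5; mill -> shift 5.

shift 4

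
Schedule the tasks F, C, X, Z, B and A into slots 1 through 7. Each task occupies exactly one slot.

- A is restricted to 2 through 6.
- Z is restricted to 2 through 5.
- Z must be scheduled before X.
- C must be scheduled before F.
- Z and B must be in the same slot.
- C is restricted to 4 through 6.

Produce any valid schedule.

B in 2, F in 5, C in 4, X in 3, Z in 2, A in 2

Checking: Z(2) before X(3); C(4) before F(5); Z = B = 2; Z=2 in [2,5]; A=2 in [2,6]; C=4 in [4,6].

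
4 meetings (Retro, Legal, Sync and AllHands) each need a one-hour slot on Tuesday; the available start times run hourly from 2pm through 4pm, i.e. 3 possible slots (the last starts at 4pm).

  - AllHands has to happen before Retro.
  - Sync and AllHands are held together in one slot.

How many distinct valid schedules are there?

Splitting on Retro: it can be 3pm (3), 4pm (6). Listing each branch's schedules as (Legal, Sync, AllHands):
Retro=3pm: (2pm,2pm,2pm) (3pm,2pm,2pm) (4pm,2pm,2pm) — 3.
Retro=4pm: (2pm,2pm,2pm) (2pm,3pm,3pm) (3pm,2pm,2pm) (3pm,3pm,3pm) (4pm,2pm,2pm) (4pm,3pm,3pm) — 6.
Summing: 3 + 6 = 9.

9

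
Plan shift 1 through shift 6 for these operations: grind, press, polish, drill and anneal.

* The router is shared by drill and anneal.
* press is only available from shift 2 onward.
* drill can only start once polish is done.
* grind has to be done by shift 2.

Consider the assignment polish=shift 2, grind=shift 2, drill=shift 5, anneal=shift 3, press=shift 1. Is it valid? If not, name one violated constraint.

No — it violates: press is only available from shift 2 onward

press is only available from shift 2 onward — violated.
drill can only start once polish is done — holds.
The router is shared by drill and anneal — holds.
grind has to be done by shift 2 — holds.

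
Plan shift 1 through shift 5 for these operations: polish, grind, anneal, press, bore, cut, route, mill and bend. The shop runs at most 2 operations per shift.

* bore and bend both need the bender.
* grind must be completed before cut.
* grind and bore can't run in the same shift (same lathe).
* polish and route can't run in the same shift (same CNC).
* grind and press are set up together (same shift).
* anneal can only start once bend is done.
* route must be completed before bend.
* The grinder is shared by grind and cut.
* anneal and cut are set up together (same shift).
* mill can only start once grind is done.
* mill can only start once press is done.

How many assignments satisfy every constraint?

57

Splitting on polish: it can be shift 1 (5), shift 2 (10), shift 3 (17), shift 4 (17), shift 5 (8). Listing each branch's schedules as (grind, anneal, press, bore, cut, route, mill, bend) by shift number:
polish=shift 1: (2,5,2,1,5,3,3,4) (2,5,2,1,5,3,4,4) (2,5,2,3,5,3,4,4) (3,5,3,1,5,2,4,4) (3,5,3,2,5,2,4,4) — 5.
polish=shift 2: (1,5,1,2,5,3,3,4) (1,5,1,2,5,3,4,4) (1,5,1,3,5,3,2,4) (1,5,1,3,5,3,4,4) (3,4,3,1,4,1,5,2) (3,4,3,5,4,1,5,2) (3,5,3,1,5,1,4,2) (3,5,3,1,5,1,4,4) (3,5,3,2,5,1,4,4) (3,5,3,4,5,1,4,2) — 10.
polish=shift 3: (1,4,1,2,4,2,5,3) (1,4,1,5,4,2,2,3) (1,4,1,5,4,2,5,3) (1,5,1,2,5,2,3,4) (1,5,1,2,5,2,4,3) (1,5,1,2,5,2,4,4) (1,5,1,3,5,2,2,4) (1,5,1,3,5,2,4,4) (1,5,1,4,5,2,2,3) (1,5,1,4,5,2,4,3) (2,4,2,1,4,1,5,3) (2,4,2,5,4,1,5,3) (2,5,2,1,5,1,3,4) (2,5,2,1,5,1,4,3) (2,5,2,1,5,1,4,4) (2,5,2,3,5,1,4,4) (2,5,2,4,5,1,4,3) — 17.
polish=shift 4: (1,5,1,2,5,2,3,3) (1,5,1,2,5,2,3,4) (1,5,1,2,5,2,4,3) (1,5,1,2,5,3,2,4) (1,5,1,2,5,3,3,4) (1,5,1,3,5,2,2,4) (1,5,1,3,5,2,3,4) (1,5,1,3,5,3,2,4) (1,5,1,4,5,2,2,3) (1,5,1,4,5,2,3,3) (2,5,2,1,5,1,3,3) (2,5,2,1,5,1,3,4) (2,5,2,1,5,1,4,3) (2,5,2,1,5,3,3,4) (2,5,2,3,5,1,3,4) (2,5,2,4,5,1,3,3) (3,5,3,1,5,1,4,2) — 17.
polish=shift 5: (1,4,1,2,4,2,3,3) (1,4,1,2,4,2,5,3) (1,4,1,5,4,2,2,3) (1,4,1,5,4,2,3,3) (2,4,2,1,4,1,3,3) (2,4,2,1,4,1,5,3) (2,4,2,5,4,1,3,3) (3,4,3,1,4,1,5,2) — 8.
Summing: 5 + 10 + 17 + 17 + 8 = 57.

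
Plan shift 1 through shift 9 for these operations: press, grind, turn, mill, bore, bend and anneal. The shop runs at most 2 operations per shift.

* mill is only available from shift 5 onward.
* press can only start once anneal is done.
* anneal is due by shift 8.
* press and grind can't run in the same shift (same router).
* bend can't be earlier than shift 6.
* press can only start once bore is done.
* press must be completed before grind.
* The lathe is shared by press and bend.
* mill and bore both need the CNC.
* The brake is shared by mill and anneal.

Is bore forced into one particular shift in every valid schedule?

No

bore can be shift 1 (e.g. turn -> shift 2, bore -> shift 1, anneal -> shift 1, mill -> shift 5, grind -> shift 3, bend -> shift 6, press -> shift 2) or shift 2 (e.g. turn -> shift 1, anneal -> shift 1, bend -> shift 6, press -> shift 3, bore -> shift 2, grind -> shift 4, mill -> shift 5).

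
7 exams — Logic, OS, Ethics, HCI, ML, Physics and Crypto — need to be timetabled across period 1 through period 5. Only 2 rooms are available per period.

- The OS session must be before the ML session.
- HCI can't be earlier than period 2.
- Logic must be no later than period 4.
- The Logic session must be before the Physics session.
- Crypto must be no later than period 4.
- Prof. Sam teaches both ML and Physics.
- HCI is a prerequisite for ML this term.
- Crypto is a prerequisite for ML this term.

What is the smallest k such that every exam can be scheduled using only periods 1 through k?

The precedence chain requires at least 2 distinct periods.
With at most 2 per period and 7 exams, at least 4 periods are needed.
Propagating the time windows through the other constraints, ML can't land before period 3, so the schedule must run through at least period 3.
4 works (last occupied period: period 4): for example Physics -> period 4, Crypto -> period 2, HCI -> period 2, Logic -> period 1, Ethics -> period 3, OS -> period 1, ML -> period 3.

4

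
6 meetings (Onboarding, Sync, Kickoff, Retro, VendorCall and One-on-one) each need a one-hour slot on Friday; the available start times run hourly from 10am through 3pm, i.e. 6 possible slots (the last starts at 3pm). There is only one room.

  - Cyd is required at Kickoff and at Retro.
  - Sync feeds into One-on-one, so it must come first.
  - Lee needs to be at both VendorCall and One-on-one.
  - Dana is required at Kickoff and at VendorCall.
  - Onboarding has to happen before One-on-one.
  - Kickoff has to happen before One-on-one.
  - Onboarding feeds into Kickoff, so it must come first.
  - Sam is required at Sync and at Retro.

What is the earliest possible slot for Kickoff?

11am

Precedence pushes Kickoff to at least 11am; downstream work caps Kickoff at 2pm.
Kickoff at 11am is achievable: Kickoff=11am, Retro=2pm, Onboarding=10am, VendorCall=3pm, One-on-one=1pm, Sync=12pm.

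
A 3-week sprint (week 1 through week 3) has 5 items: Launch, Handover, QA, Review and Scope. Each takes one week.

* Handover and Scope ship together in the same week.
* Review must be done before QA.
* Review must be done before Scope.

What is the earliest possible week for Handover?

week 2

Handover must be in the same week as Scope, which can't be before week 2, so Handover is at least week 2.
Handover at week 2 is achievable: Review in week 1; Handover in week 2; Scope in week 2; Launch in week 1; QA in week 2.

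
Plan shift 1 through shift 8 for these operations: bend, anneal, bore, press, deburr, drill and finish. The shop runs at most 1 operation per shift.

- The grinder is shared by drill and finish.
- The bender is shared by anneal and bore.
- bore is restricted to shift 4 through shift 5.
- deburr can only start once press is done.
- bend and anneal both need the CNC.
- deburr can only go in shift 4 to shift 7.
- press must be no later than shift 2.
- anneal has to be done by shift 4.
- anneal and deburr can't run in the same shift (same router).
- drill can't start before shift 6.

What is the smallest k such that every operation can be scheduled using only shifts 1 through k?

7

The precedence chain requires at least 2 distinct shifts.
With at most 1 per shift and 7 operations, at least 7 shifts are needed.
drill can't be placed before shift 6, so the schedule must run through at least shift 6.
7 works (last occupied shift: shift 7): for example finish -> shift 7, anneal -> shift 2, deburr -> shift 5, bore -> shift 4, press -> shift 1, drill -> shift 6, bend -> shift 3.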